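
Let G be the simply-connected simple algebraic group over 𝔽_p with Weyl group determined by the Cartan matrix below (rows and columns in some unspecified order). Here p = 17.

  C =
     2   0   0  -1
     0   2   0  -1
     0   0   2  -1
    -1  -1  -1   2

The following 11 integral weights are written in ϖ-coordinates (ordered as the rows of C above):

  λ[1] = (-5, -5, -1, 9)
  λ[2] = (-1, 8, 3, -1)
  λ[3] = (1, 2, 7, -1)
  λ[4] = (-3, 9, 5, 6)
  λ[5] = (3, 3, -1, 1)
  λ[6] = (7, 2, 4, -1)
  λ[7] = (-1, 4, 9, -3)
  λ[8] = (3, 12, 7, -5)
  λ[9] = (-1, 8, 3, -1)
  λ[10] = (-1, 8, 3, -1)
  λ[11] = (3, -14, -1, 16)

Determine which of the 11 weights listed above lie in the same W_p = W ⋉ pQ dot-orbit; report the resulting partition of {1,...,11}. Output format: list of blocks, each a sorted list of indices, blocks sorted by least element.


D_4 Cartan matrix, 4 simple roots permuted; ρ=(1,1,1,1).

Each λ_j+ρ reduced to Ā_17; 4-tuples below use C's row order:

  1: (4, 4, 0, 2);  2: (0, 9, 4, 0);  3: (2, 3, 8, 0);  4: (4, 4, 0, 2);  5: (4, 4, 0, 2);  6: (8, 3, 5, 0);  7: (2, 3, 8, 0);  8: (0, 9, 4, 0);  9: (0, 9, 4, 0);  10: (0, 9, 4, 0);  11: (0, 9, 4, 0)

The 11 indices split into 4 linkage classes (same alcove rep ⇔ same W_17-dot-orbit):

[[1, 4, 5], [2, 8, 9, 10, 11], [3, 7], [6]]


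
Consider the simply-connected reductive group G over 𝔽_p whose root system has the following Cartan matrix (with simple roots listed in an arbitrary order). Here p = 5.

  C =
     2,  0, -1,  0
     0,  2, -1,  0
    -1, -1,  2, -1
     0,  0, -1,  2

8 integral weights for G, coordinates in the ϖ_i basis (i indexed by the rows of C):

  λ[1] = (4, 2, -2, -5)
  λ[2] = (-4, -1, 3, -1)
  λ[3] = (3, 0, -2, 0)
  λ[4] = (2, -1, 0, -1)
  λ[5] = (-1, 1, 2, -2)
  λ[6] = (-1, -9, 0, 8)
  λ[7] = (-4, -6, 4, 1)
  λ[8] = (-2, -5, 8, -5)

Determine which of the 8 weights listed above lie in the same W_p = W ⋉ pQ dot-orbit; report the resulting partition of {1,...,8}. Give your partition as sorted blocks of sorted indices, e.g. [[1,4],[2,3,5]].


Cartan matrix: type D_4 (|W|=192); un-permuting the 4 rows.

Folding the 8 weights λ_j+ρ into Ā_5 (reps in the given 4-coord order):

  [1] (0, 2, 0, 1) · [2] (3, 0, 1, 0) · [3] (3, 0, 1, 0) · [4] (3, 0, 1, 0) · [5] (0, 2, 0, 1) · [6] (0, 2, 0, 1) · [7] (0, 2, 0, 1) · [8] (3, 0, 1, 0)

Partition of {1..8} into 2 W_5-dot-orbits:

[[1, 5, 6, 7], [2, 3, 4, 8]]


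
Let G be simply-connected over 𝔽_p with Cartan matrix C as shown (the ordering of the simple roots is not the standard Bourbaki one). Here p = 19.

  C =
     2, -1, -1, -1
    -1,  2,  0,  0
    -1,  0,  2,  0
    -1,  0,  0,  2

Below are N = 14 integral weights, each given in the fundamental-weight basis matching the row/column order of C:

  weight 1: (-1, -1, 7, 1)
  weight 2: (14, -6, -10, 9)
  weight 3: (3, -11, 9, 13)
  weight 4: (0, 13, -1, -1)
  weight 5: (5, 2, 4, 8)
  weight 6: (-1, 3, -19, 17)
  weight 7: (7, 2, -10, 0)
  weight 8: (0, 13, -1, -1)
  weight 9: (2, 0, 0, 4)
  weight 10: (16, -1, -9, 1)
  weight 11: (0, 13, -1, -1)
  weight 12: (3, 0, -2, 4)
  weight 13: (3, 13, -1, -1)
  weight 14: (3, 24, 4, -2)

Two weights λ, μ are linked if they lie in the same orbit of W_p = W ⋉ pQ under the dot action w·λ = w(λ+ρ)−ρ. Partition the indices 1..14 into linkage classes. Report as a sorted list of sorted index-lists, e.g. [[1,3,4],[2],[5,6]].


Root system D_4: the 4×4 matrix C matches after relabeling.

λ_j+ρ reflected into Ā_19 (⟨·,θ^∨⟩≤19); 4-tuples as given:

  λ_1+ρ ↦ (0, 0, 8, 2) · λ_2+ρ ↦ (5, 1, 3, 4) · λ_3+ρ ↦ (3, 1, 1, 5) · λ_4+ρ ↦ (1, 14, 0, 0) · λ_5+ρ ↦ (3, 1, 1, 5) · λ_6+ρ ↦ (1, 14, 0, 0) · λ_7+ρ ↦ (1, 2, 8, 0) · λ_8+ρ ↦ (1, 14, 0, 0) · λ_9+ρ ↦ (3, 1, 1, 5) · λ_10+ρ ↦ (0, 0, 8, 2) · λ_11+ρ ↦ (1, 14, 0, 0) · λ_12+ρ ↦ (3, 1, 1, 5) · λ_13+ρ ↦ (1, 14, 0, 0) · λ_14+ρ ↦ (3, 1, 1, 5)

Linkage partition of the 14 weights (5 classes, p=19):

[[1, 10], [2], [3, 5, 9, 12, 14], [4, 6, 8, 11, 13], [7]]


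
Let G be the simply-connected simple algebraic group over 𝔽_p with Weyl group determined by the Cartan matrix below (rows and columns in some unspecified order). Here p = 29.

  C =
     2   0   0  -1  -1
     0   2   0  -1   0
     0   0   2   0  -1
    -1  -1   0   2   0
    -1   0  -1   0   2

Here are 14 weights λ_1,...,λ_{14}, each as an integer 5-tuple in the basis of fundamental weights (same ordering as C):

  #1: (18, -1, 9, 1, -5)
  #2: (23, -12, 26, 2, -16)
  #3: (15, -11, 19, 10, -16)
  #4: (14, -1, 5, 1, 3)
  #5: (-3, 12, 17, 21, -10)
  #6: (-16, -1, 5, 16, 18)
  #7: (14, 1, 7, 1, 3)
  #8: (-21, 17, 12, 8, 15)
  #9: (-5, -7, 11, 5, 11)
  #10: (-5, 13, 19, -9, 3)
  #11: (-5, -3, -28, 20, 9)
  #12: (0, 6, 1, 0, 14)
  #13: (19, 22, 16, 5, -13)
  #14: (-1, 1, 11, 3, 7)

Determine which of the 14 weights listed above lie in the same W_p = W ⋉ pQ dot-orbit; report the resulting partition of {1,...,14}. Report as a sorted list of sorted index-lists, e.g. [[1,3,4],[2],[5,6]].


Type A_5, rank 5, |W|=720; reorder rows/cols to standard.

λ_j+ρ reflected into Ā_29 (⟨·,θ^∨⟩≤29); 5-tuples as given:

  λ_1+ρ ↦ (15, 0, 6, 2, 4) · λ_2+ρ ↦ (1, 7, 2, 1, 15) · λ_3+ρ ↦ (1, 7, 2, 1, 15) · λ_4+ρ ↦ (15, 0, 6, 2, 4) · λ_5+ρ ↦ (5, 0, 2, 11, 4) · λ_6+ρ ↦ (15, 0, 6, 2, 4) · λ_7+ρ ↦ (15, 0, 6, 2, 4) · λ_8+ρ ↦ (5, 0, 2, 11, 4) · λ_9+ρ ↦ (0, 2, 12, 4, 8) · λ_10+ρ ↦ (0, 2, 12, 4, 8) · λ_11+ρ ↦ (15, 0, 6, 2, 4) · λ_12+ρ ↦ (1, 7, 2, 1, 15) · λ_13+ρ ↦ (0, 2, 12, 4, 8) · λ_14+ρ ↦ (0, 2, 12, 4, 8)

These 14 weights hit 4 W_29-dot-orbits; sizes (5, 3, 2, 4):

[[1, 4, 6, 7, 11], [2, 3, 12], [5, 8], [9, 10, 13, 14]]


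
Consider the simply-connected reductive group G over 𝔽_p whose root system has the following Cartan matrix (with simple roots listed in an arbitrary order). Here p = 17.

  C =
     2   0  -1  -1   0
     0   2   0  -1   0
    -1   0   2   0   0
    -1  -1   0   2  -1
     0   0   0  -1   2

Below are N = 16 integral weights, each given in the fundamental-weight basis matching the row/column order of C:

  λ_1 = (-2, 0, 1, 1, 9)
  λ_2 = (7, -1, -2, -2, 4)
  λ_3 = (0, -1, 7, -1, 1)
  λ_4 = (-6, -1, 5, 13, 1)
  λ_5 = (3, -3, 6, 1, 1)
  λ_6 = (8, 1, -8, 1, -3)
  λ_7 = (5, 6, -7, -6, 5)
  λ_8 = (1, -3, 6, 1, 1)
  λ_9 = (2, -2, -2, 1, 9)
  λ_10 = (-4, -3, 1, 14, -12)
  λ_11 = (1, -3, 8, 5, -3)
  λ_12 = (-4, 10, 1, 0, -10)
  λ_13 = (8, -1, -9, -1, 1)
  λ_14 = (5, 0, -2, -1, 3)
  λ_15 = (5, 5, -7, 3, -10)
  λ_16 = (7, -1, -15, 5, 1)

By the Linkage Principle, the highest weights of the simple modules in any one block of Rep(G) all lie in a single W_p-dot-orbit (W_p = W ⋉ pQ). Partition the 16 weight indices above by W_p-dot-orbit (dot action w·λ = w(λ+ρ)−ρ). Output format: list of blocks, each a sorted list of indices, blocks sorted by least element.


Type D_5, rank 5, |W|=1920; reorder rows/cols to standard.

Each λ_j+ρ reduced to Ā_17; 5-tuples below use C's row order:

  [1] (1, 1, 1, 1, 10)
  [2] (5, 1, 1, 0, 4)
  [3] (1, 0, 8, 0, 2)
  [4] (1, 0, 8, 0, 2)
  [5] (2, 2, 7, 0, 2)
  [6] (2, 2, 7, 0, 2)
  [7] (5, 2, 1, 0, 1)
  [8] (2, 2, 7, 0, 2)
  [9] (1, 1, 1, 1, 10)
  [10] (1, 1, 1, 1, 10)
  [11] (2, 2, 7, 0, 2)
  [12] (1, 0, 8, 0, 2)
  [13] (1, 0, 8, 0, 2)
  [14] (5, 1, 1, 0, 4)
  [15] (5, 1, 1, 0, 4)
  [16] (1, 0, 8, 0, 2)

5 distinct reps among the 16 weights ⇒ 5 W_17-linkage classes:

[[1, 9, 10], [2, 14, 15], [3, 4, 12, 13, 16], [5, 6, 8, 11], [7]]


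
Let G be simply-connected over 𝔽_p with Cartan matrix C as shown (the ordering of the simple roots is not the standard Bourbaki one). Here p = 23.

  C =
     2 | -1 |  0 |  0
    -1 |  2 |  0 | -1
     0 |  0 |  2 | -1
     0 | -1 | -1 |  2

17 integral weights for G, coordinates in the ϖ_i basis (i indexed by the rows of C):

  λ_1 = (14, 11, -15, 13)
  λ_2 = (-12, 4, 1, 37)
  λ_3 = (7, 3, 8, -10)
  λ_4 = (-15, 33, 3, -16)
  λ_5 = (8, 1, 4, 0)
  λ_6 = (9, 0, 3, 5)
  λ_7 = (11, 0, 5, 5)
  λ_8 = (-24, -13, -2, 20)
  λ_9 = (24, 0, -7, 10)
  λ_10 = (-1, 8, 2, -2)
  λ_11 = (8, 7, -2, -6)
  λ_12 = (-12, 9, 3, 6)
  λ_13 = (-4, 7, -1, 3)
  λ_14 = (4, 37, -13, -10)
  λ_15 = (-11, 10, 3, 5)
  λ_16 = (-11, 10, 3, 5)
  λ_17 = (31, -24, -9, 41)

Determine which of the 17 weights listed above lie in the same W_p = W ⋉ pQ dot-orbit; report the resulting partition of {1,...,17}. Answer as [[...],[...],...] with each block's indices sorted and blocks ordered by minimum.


Dynkin diagram of C (from the 6 off-diagonal −1 entries): A_4.

Each λ_j+ρ reduced to Ā_23; 4-tuples below use C's row order:

  1: (3, 5, 0, 4);  2: (9, 2, 5, 1);  3: (3, 5, 0, 4);  4: (3, 5, 0, 4);  5: (9, 2, 5, 1);  6: (10, 1, 4, 6);  7: (10, 1, 4, 6);  8: (0, 8, 2, 1);  9: (9, 2, 5, 1);  10: (0, 8, 2, 1);  11: (9, 2, 5, 1);  12: (10, 1, 4, 6);  13: (3, 5, 0, 4);  14: (9, 2, 5, 1);  15: (10, 1, 4, 6);  16: (10, 1, 4, 6);  17: (3, 5, 0, 4)

The 17 indices split into 4 linkage classes (same alcove rep ⇔ same W_23-dot-orbit):

[[1, 3, 4, 13, 17], [2, 5, 9, 11, 14], [6, 7, 12, 15, 16], [8, 10]]


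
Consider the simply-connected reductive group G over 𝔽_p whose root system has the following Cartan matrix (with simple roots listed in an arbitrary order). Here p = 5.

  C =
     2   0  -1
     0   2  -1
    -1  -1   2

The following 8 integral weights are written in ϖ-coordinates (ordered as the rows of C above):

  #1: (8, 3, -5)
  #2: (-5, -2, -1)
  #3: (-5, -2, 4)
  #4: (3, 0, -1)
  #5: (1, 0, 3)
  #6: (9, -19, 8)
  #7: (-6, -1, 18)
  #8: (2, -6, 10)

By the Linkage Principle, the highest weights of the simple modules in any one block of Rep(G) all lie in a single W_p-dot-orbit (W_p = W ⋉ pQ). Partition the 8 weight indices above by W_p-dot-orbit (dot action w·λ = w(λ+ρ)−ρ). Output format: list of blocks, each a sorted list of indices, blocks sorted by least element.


A_3 Cartan matrix, 3 simple roots permuted; ρ=(1,1,1).

λ_j+ρ reflected into Ā_5 (⟨·,θ^∨⟩≤5); 3-tuples as given:

    1: (1, 4, 0)
    2: (1, 4, 0)
    3: (4, 1, 0)
    4: (4, 1, 0)
    5: (0, 1, 3)
    6: (1, 1, 3)
    7: (1, 4, 0)
    8: (1, 1, 3)

4 distinct reps among the 8 weights ⇒ 4 W_5-linkage classes:

[[1, 2, 7], [3, 4], [5], [6, 8]]


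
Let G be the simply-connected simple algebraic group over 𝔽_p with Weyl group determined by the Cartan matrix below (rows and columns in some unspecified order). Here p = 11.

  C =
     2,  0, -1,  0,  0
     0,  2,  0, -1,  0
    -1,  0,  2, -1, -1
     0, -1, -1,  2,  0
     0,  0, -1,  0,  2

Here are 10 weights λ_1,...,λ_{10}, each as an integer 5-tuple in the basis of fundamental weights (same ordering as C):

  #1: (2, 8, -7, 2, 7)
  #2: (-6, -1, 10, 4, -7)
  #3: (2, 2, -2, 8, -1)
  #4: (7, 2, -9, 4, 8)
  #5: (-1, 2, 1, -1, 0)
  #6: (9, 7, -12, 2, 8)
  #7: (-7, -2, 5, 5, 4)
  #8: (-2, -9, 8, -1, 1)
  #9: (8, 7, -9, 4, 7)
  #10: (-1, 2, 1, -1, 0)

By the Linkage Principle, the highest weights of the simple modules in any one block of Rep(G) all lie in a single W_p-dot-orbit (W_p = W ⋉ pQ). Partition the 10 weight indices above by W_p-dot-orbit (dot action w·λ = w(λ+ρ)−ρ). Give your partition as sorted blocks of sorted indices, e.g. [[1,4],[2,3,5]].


Root system D_5: the 5×5 matrix C matches after relabeling.

W_11-reps of the 10 weights in Ā_11 (same 5-coord order as C):

  [1] (0, 3, 2, 0, 1);  [2] (0, 0, 0, 5, 1);  [3] (1, 0, 0, 0, 2);  [4] (0, 3, 2, 0, 1);  [5] (0, 3, 2, 0, 1);  [6] (1, 0, 0, 0, 2);  [7] (0, 0, 0, 5, 1);  [8] (1, 0, 0, 0, 2);  [9] (0, 3, 2, 0, 1);  [10] (0, 3, 2, 0, 1)

Linkage partition of the 10 weights (3 classes, p=11):

[[1, 4, 5, 9, 10], [2, 7], [3, 6, 8]]


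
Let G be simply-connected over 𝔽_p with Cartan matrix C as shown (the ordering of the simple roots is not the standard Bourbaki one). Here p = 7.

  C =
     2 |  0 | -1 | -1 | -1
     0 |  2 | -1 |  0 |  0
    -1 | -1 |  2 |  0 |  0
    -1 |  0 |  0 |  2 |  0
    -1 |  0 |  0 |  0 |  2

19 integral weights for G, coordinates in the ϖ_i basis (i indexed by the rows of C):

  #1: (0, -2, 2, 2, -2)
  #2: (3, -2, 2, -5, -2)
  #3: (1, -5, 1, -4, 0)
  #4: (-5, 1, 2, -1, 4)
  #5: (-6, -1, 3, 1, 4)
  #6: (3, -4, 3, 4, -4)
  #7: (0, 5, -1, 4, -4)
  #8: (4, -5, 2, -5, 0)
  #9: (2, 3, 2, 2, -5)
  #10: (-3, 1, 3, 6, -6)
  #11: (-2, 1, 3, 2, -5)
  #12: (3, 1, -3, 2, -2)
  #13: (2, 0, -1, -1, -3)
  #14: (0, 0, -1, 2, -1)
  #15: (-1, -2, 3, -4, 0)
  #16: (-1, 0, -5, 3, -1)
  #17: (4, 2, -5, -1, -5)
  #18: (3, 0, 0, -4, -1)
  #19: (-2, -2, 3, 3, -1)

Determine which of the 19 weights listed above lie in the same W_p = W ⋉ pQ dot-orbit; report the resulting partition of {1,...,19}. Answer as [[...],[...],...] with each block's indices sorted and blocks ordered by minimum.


Root system D_5: the 5×5 matrix C matches after relabeling.

Alcove-folded reps (p=7, 19 weights, presented ϖ-order):

    [1] (0, 1, 0, 3, 1)
    [2] (1, 1, 0, 3, 0)
    [3] (0, 1, 1, 0, 2)
    [4] (1, 1, 0, 3, 0)
    [5] (1, 1, 0, 3, 0)
    [6] (1, 1, 0, 0, 2)
    [7] (1, 1, 0, 0, 2)
    [8] (1, 1, 0, 2, 1)
    [9] (1, 1, 0, 2, 1)
    [10] (0, 1, 1, 0, 2)
    [11] (1, 1, 0, 2, 1)
    [12] (0, 1, 0, 3, 1)
    [13] (1, 1, 0, 0, 2)
    [14] (1, 1, 0, 3, 0)
    [15] (1, 1, 0, 0, 2)
    [16] (0, 0, 0, 3, 1)
    [17] (0, 1, 0, 3, 1)
    [18] (1, 1, 0, 3, 0)
    [19] (0, 1, 0, 3, 1)

Grouping the 19 weights by Ā_7-representative: 6 linkage classes.

[[1, 12, 17, 19], [2, 4, 5, 14, 18], [3, 10], [6, 7, 13, 15], [8, 9, 11], [16]]


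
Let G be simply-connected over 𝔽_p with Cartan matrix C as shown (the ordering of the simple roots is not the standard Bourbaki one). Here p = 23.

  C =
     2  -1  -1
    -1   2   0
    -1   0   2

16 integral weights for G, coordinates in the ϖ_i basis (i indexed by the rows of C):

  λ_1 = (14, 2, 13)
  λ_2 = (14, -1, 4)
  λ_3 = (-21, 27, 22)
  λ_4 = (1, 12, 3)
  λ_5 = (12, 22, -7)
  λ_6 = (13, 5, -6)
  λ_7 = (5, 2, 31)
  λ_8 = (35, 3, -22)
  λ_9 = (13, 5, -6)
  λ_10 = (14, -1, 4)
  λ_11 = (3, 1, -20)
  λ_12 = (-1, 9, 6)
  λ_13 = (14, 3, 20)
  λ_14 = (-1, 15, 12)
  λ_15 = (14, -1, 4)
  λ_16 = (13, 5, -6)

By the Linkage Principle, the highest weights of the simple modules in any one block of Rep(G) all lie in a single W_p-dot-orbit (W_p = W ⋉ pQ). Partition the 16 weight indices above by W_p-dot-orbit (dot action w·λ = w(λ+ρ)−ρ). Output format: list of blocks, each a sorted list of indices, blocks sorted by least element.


C ↔ A_3 under row/col permutation; |W(A_3)| = 24.

λ_j+ρ reflected into Ā_23 (⟨·,θ^∨⟩≤23); 3-tuples as given:

  λ_1 → (9, 6, 5);  λ_2 → (15, 0, 5);  λ_3 → (15, 0, 5);  λ_4 → (2, 13, 4);  λ_5 → (0, 10, 7);  λ_6 → (9, 6, 5);  λ_7 → (9, 6, 5);  λ_8 → (2, 13, 4);  λ_9 → (9, 6, 5);  λ_10 → (15, 0, 5);  λ_11 → (2, 13, 4);  λ_12 → (0, 10, 7);  λ_13 → (2, 13, 4);  λ_14 → (0, 10, 7);  λ_15 → (15, 0, 5);  λ_16 → (9, 6, 5)

Partition of {1..16} into 4 W_23-dot-orbits:

[[1, 6, 7, 9, 16], [2, 3, 10, 15], [4, 8, 11, 13], [5, 12, 14]]


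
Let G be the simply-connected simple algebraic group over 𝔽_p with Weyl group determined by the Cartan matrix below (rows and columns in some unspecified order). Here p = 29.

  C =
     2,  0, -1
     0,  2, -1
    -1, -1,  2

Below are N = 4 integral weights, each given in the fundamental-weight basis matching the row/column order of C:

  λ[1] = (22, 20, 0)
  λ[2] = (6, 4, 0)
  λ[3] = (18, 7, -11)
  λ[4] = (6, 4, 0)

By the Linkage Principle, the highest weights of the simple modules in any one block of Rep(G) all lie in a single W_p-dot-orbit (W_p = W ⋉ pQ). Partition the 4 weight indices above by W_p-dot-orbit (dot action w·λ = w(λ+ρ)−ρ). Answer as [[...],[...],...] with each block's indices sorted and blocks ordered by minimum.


C ↔ A_3 under row/col permutation; |W(A_3)| = 24.

Ā_29 reps of the 4 weights (A_3, coords as presented):

  1: (7, 5, 1);  2: (7, 5, 1);  3: (9, 2, 8);  4: (7, 5, 1)

Grouping the 4 weights by Ā_29-representative: 2 linkage classes.

[[1, 2, 4], [3]]


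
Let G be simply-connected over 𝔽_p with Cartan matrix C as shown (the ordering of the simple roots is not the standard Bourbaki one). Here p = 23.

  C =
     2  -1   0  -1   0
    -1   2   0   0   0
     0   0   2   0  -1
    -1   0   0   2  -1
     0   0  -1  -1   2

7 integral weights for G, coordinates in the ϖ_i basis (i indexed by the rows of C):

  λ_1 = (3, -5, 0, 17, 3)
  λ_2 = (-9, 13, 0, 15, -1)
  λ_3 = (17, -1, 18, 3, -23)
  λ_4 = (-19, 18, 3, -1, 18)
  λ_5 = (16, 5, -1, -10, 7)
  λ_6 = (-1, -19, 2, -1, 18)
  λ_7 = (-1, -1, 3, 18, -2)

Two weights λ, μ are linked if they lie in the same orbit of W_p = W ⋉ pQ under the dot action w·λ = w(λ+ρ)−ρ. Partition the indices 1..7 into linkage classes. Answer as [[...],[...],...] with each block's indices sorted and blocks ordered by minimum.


Dynkin diagram of C (from the 8 off-diagonal −1 entries): A_5.

Folding the 7 weights λ_j+ρ into Ā_23 (reps in the given 5-coord order):

  λ_1 → (0, 0, 3, 18, 1);  λ_2 → (8, 6, 1, 8, 0);  λ_3 → (0, 0, 3, 18, 1);  λ_4 → (0, 0, 3, 18, 1);  λ_5 → (8, 6, 1, 8, 0);  λ_6 → (0, 0, 3, 18, 1);  λ_7 → (0, 0, 3, 18, 1)

These 7 weights hit 2 W_23-dot-orbits; sizes (5, 2):

[[1, 3, 4, 6, 7], [2, 5]]


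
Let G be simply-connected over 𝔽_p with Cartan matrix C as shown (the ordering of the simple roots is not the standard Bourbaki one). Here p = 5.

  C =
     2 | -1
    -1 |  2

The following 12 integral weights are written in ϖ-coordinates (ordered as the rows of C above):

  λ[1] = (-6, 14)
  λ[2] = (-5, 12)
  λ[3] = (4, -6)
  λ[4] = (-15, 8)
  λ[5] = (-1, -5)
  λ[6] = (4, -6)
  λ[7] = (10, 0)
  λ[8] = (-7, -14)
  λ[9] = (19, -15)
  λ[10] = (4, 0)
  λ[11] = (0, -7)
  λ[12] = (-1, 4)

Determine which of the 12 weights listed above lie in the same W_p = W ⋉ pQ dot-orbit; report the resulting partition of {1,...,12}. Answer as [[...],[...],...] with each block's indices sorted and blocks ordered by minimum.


C ↔ A_2 under row/col permutation; |W(A_2)| = 6.

W_5-reps of the 12 weights in Ā_5 (same 2-coord order as C):

  λ_1 → (0, 5) · λ_2 → (1, 3) · λ_3 → (0, 5) · λ_4 → (4, 0) · λ_5 → (4, 0) · λ_6 → (0, 5) · λ_7 → (1, 3) · λ_8 → (1, 3) · λ_9 → (4, 0) · λ_10 → (4, 0) · λ_11 → (4, 0) · λ_12 → (0, 5)

Partition of {1..12} into 3 W_5-dot-orbits:

[[1, 3, 6, 12], [2, 7, 8], [4, 5, 9, 10, 11]]


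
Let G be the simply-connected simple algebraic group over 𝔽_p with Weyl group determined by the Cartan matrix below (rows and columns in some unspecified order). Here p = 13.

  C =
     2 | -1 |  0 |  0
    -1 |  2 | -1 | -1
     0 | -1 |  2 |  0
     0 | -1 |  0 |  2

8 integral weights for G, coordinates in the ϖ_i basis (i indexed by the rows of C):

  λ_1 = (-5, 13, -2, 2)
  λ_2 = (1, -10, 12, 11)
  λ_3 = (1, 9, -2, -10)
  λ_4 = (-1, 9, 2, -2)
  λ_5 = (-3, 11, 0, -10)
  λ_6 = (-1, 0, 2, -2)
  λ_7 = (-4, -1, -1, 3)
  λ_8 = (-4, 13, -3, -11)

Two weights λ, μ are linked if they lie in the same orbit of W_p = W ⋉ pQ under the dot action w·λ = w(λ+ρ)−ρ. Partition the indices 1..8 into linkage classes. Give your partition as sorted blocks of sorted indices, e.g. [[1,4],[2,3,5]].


C ↔ D_4 under row/col permutation; |W(D_4)| = 192.

W_13-reps of the 8 weights in Ā_13 (same 4-coord order as C):

    [1] (0, 0, 3, 1)
    [2] (4, 3, 1, 0)
    [3] (2, 0, 1, 9)
    [4] (0, 0, 3, 1)
    [5] (2, 0, 1, 9)
    [6] (0, 0, 3, 1)
    [7] (0, 0, 3, 1)
    [8] (2, 0, 1, 9)

3 distinct reps among the 8 weights ⇒ 3 W_13-linkage classes:

[[1, 4, 6, 7], [2], [3, 5, 8]]


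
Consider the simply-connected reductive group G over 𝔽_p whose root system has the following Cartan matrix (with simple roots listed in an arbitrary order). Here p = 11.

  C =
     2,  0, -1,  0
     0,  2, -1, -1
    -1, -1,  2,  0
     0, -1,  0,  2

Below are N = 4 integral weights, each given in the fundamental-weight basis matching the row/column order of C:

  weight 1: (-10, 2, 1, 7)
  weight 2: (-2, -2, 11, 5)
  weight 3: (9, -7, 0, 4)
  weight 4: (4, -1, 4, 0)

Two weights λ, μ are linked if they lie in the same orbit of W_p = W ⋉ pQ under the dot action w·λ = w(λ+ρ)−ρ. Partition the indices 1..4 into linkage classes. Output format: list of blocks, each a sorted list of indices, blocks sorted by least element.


Dynkin diagram of C (from the 6 off-diagonal −1 entries): A_4.

Alcove-folded reps (p=11, 4 weights, presented ϖ-order):

  λ_1 → (0, 4, 3, 2) · λ_2 → (5, 0, 5, 1) · λ_3 → (5, 0, 5, 1) · λ_4 → (5, 0, 5, 1)

Grouping the 4 weights by Ā_11-representative: 2 linkage classes.

[[1], [2, 3, 4]]


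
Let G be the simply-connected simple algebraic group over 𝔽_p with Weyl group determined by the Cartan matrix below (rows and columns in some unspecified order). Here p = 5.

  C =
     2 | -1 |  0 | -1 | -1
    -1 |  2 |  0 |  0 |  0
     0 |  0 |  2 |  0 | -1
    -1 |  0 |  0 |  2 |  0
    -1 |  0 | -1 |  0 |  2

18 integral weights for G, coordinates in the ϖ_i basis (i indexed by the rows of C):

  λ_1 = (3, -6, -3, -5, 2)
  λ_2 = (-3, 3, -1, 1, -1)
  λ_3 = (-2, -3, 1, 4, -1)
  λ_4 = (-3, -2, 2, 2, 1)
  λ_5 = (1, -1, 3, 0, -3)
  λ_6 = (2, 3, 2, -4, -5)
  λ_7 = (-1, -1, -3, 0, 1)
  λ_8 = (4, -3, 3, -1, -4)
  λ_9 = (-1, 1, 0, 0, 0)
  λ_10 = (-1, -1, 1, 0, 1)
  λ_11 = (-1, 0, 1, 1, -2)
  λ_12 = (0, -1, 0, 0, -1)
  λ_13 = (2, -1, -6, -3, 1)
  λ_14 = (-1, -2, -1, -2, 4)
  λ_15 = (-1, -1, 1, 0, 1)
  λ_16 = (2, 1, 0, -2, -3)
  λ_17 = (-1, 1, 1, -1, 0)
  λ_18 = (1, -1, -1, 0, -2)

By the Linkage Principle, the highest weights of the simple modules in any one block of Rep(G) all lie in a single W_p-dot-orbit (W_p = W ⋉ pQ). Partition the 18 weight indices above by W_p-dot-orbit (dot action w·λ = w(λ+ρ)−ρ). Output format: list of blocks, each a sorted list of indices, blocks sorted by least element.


Root system D_5: the 5×5 matrix C matches after relabeling.

W_5-reps of the 18 weights in Ā_5 (same 5-coord order as C):

  1: (0, 0, 2, 1, 0)
  2: (0, 2, 2, 0, 0)
  3: (1, 0, 1, 1, 0)
  4: (0, 2, 2, 0, 0)
  5: (0, 0, 2, 1, 0)
  6: (1, 0, 1, 1, 0)
  7: (0, 0, 2, 1, 0)
  8: (0, 1, 0, 1, 0)
  9: (0, 2, 1, 1, 0)
  10: (0, 0, 2, 1, 0)
  11: (1, 0, 1, 1, 0)
  12: (1, 0, 1, 1, 0)
  13: (0, 2, 2, 0, 0)
  14: (0, 1, 0, 1, 0)
  15: (0, 0, 2, 1, 0)
  16: (0, 2, 1, 1, 0)
  17: (0, 2, 2, 0, 0)
  18: (1, 0, 1, 1, 0)

Grouping the 18 weights by Ā_5-representative: 5 linkage classes.

[[1, 5, 7, 10, 15], [2, 4, 13, 17], [3, 6, 11, 12, 18], [8, 14], [9, 16]]


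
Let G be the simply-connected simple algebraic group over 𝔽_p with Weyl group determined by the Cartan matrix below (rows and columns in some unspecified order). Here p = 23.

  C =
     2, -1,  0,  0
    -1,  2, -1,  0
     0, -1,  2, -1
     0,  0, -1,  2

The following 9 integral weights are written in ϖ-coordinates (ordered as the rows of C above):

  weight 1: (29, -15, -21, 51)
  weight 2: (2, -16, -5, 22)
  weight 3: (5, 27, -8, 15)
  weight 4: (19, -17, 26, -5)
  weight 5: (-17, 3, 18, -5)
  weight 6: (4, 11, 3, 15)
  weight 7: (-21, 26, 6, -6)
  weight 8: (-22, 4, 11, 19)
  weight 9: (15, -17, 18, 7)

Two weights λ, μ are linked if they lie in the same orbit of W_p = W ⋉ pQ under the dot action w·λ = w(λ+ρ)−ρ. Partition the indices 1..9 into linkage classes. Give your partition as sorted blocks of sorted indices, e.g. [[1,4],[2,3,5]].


A_4 Cartan matrix, 4 simple roots permuted; ρ=(1,1,1,1).

Each λ_j+ρ reduced to Ā_23; 4-tuples below use C's row order:

    λ_1 → (9, 3, 4, 2)
    λ_2 → (4, 12, 3, 4)
    λ_3 → (9, 3, 4, 2)
    λ_4 → (4, 12, 3, 4)
    λ_5 → (4, 12, 3, 4)
    λ_6 → (9, 3, 4, 2)
    λ_7 → (9, 3, 4, 2)
    λ_8 → (9, 3, 4, 2)
    λ_9 → (4, 12, 3, 4)

Grouping the 9 weights by Ā_23-representative: 2 linkage classes.

[[1, 3, 6, 7, 8], [2, 4, 5, 9]]


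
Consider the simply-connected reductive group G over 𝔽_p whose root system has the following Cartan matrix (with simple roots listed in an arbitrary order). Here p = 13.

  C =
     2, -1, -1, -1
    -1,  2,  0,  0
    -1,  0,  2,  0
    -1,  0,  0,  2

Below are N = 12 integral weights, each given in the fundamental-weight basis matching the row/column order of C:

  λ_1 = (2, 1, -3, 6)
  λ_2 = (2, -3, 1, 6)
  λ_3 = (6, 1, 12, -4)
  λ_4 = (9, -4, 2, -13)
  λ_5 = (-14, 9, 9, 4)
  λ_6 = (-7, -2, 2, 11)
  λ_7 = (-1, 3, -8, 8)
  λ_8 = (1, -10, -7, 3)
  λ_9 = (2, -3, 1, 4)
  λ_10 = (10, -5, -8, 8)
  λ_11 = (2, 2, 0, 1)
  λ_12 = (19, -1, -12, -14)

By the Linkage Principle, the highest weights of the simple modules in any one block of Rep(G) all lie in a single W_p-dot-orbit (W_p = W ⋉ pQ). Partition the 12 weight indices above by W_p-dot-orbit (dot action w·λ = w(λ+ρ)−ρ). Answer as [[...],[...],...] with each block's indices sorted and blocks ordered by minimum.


Type D_4, rank 4, |W|=192; reorder rows/cols to standard.

λ_j+ρ reflected into Ā_13 (⟨·,θ^∨⟩≤13); 4-tuples as given:

  λ_1 → (1, 2, 2, 7);  λ_2 → (1, 2, 2, 7);  λ_3 → (4, 3, 0, 2);  λ_4 → (1, 2, 2, 7);  λ_5 → (1, 2, 2, 7);  λ_6 → (3, 3, 1, 2);  λ_7 → (4, 3, 0, 2);  λ_8 → (4, 3, 0, 2);  λ_9 → (1, 2, 2, 5);  λ_10 → (4, 3, 0, 2);  λ_11 → (3, 3, 1, 2);  λ_12 → (4, 3, 0, 2)

Linkage partition of the 12 weights (4 classes, p=13):

[[1, 2, 4, 5], [3, 7, 8, 10, 12], [6, 11], [9]]


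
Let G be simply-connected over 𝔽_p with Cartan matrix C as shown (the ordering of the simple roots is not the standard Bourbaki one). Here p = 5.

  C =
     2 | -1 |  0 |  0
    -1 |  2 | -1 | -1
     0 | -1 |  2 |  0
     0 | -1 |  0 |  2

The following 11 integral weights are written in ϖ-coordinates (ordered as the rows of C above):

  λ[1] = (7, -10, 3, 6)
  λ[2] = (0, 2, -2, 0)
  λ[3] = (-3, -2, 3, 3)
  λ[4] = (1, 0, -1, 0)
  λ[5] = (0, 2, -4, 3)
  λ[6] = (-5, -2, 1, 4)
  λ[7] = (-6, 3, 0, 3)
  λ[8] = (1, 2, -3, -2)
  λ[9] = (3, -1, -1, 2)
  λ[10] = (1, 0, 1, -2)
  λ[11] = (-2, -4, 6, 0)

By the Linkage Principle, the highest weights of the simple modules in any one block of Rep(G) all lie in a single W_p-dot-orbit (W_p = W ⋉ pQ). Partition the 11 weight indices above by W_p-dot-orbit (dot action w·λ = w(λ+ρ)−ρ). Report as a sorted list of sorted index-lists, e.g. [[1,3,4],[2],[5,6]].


C ↔ D_4 under row/col permutation; |W(D_4)| = 192.

λ_j+ρ reflected into Ā_5 (⟨·,θ^∨⟩≤5); 4-tuples as given:

    1: (2, 1, 0, 1)
    2: (1, 0, 1, 1)
    3: (1, 0, 1, 1)
    4: (2, 1, 0, 1)
    5: (2, 1, 0, 1)
    6: (1, 0, 3, 0)
    7: (1, 0, 3, 0)
    8: (2, 0, 2, 1)
    9: (2, 0, 2, 1)
    10: (2, 0, 2, 1)
    11: (1, 0, 1, 1)

Linkage partition of the 11 weights (4 classes, p=5):

[[1, 4, 5], [2, 3, 11], [6, 7], [8, 9, 10]]


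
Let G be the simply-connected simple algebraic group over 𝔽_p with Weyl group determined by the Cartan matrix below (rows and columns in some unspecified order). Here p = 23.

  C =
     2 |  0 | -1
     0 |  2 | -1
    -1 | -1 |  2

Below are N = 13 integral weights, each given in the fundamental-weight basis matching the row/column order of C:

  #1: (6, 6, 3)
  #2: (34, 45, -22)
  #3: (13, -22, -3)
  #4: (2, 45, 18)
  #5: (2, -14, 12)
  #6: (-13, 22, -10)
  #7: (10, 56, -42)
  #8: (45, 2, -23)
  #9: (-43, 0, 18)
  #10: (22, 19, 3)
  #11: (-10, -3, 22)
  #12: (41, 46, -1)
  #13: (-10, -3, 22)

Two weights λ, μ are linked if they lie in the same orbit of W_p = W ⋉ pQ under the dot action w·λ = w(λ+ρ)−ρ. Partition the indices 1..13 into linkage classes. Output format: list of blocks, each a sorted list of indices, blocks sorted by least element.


Cartan matrix: type A_3 (|W|=24); un-permuting the 3 rows.

λ_j+ρ reflected into Ā_23 (⟨·,θ^∨⟩≤23); 3-tuples as given:

  1: (7, 7, 4) · 2: (9, 2, 12) · 3: (9, 2, 12) · 4: (0, 3, 1) · 5: (3, 13, 0) · 6: (9, 2, 12) · 7: (7, 7, 4) · 8: (0, 3, 1) · 9: (0, 3, 1) · 10: (0, 3, 1) · 11: (9, 2, 12) · 12: (0, 3, 1) · 13: (9, 2, 12)

Partition of {1..13} into 4 W_23-dot-orbits:

[[1, 7], [2, 3, 6, 11, 13], [4, 8, 9, 10, 12], [5]]


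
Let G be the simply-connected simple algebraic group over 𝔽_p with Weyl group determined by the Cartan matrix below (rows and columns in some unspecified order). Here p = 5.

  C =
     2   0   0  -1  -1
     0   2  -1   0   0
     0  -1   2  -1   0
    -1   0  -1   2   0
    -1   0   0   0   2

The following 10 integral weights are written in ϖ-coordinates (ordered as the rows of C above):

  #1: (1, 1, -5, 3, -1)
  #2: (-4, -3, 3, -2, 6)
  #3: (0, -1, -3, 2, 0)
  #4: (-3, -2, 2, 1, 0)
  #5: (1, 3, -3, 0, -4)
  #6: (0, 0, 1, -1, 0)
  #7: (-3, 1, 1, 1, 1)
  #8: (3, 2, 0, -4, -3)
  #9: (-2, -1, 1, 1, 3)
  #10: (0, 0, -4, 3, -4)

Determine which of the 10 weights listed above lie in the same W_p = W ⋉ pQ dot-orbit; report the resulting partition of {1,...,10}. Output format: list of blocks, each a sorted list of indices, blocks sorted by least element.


Dynkin diagram of C (from the 8 off-diagonal −1 entries): A_5.

Folding the 10 weights λ_j+ρ into Ā_5 (reps in the given 5-coord order):

  λ_1+ρ ↦ (1, 1, 2, 0, 1)
  λ_2+ρ ↦ (1, 2, 0, 1, 1)
  λ_3+ρ ↦ (1, 2, 0, 1, 1)
  λ_4+ρ ↦ (1, 1, 2, 0, 1)
  λ_5+ρ ↦ (1, 2, 0, 1, 1)
  λ_6+ρ ↦ (1, 1, 2, 0, 1)
  λ_7+ρ ↦ (1, 1, 2, 0, 1)
  λ_8+ρ ↦ (1, 1, 2, 0, 1)
  λ_9+ρ ↦ (1, 2, 0, 1, 1)
  λ_10+ρ ↦ (1, 2, 0, 1, 1)

The 10 indices split into 2 linkage classes (same alcove rep ⇔ same W_5-dot-orbit):

[[1, 4, 6, 7, 8], [2, 3, 5, 9, 10]]


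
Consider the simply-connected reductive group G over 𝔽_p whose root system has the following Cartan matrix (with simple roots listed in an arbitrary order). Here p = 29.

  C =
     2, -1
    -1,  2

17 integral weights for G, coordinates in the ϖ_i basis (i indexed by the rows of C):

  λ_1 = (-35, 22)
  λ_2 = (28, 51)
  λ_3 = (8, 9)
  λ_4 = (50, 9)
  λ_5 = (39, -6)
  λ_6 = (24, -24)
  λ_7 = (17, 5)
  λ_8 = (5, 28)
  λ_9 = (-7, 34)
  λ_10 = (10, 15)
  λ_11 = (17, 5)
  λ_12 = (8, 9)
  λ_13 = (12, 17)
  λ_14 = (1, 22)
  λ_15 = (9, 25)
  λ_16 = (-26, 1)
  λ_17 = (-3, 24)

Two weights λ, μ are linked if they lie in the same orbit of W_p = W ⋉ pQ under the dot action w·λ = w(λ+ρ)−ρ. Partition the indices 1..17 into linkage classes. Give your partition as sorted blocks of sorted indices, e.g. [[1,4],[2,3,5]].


C ↔ A_2 under row/col permutation; |W(A_2)| = 6.

Alcove-folded reps (p=29, 17 weights, presented ϖ-order):

  [1] (18, 6)
  [2] (0, 23)
  [3] (9, 10)
  [4] (3, 19)
  [5] (18, 6)
  [6] (2, 23)
  [7] (18, 6)
  [8] (0, 23)
  [9] (0, 23)
  [10] (11, 16)
  [11] (18, 6)
  [12] (9, 10)
  [13] (11, 16)
  [14] (2, 23)
  [15] (3, 19)
  [16] (2, 23)
  [17] (2, 23)

6 distinct reps among the 17 weights ⇒ 6 W_29-linkage classes:

[[1, 5, 7, 11], [2, 8, 9], [3, 12], [4, 15], [6, 14, 16, 17], [10, 13]]


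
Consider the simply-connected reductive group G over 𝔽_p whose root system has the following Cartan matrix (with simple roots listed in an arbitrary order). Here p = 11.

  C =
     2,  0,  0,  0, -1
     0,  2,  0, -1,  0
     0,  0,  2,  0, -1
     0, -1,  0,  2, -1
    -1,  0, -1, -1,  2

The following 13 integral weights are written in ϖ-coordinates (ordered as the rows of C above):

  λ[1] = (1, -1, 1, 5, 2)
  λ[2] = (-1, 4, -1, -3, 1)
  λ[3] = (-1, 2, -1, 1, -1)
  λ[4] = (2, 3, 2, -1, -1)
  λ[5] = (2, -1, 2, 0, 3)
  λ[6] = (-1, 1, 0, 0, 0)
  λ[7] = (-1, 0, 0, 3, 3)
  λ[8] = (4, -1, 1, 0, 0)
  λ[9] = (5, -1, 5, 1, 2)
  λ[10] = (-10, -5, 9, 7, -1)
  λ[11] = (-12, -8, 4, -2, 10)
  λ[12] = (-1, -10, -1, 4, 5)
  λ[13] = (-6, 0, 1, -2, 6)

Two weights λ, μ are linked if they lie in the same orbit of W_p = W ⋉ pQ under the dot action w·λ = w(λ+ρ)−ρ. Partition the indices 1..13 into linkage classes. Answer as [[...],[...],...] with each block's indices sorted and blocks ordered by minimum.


D_5 Cartan matrix, 5 simple roots permuted; ρ=(1,1,1,1,1).

Folding the 13 weights λ_j+ρ into Ā_11 (reps in the given 5-coord order):

  [1] (0, 3, 0, 2, 0);  [2] (0, 3, 0, 2, 0);  [3] (0, 3, 0, 2, 0);  [4] (3, 4, 3, 0, 0);  [5] (3, 4, 3, 0, 0);  [6] (0, 2, 1, 1, 1);  [7] (0, 2, 1, 1, 1);  [8] (5, 0, 2, 1, 1);  [9] (0, 3, 0, 2, 0);  [10] (0, 2, 1, 1, 1);  [11] (3, 4, 3, 0, 0);  [12] (0, 3, 0, 2, 0);  [13] (5, 0, 2, 1, 1)

These 13 weights hit 4 W_11-dot-orbits; sizes (5, 3, 3, 2):

[[1, 2, 3, 9, 12], [4, 5, 11], [6, 7, 10], [8, 13]]


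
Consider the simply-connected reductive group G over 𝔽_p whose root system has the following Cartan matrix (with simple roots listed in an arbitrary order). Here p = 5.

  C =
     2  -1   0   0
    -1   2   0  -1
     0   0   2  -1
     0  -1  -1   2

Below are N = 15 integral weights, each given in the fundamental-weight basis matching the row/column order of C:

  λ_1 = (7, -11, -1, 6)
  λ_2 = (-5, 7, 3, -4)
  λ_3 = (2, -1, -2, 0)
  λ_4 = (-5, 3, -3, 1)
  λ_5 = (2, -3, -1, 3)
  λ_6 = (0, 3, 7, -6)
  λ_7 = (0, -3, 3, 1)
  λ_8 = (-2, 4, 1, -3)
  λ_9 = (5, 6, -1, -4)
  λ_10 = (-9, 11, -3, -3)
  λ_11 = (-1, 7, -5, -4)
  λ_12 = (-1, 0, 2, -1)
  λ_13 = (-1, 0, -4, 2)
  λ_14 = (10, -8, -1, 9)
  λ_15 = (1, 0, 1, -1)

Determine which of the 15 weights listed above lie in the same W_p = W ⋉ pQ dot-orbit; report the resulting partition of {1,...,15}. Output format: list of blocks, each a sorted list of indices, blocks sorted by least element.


C ↔ A_4 under row/col permutation; |W(A_4)| = 120.

Alcove-folded reps (p=5, 15 weights, presented ϖ-order):

  1: (3, 0, 0, 2);  2: (0, 1, 3, 0);  3: (3, 0, 1, 0);  4: (3, 0, 1, 0);  5: (1, 2, 0, 2);  6: (1, 2, 0, 2);  7: (0, 1, 3, 0);  8: (1, 2, 0, 2);  9: (1, 2, 0, 2);  10: (2, 1, 2, 0);  11: (1, 2, 0, 2);  12: (0, 1, 3, 0);  13: (0, 1, 3, 0);  14: (3, 0, 1, 0);  15: (2, 1, 2, 0)

Grouping the 15 weights by Ā_5-representative: 5 linkage classes.

[[1], [2, 7, 12, 13], [3, 4, 14], [5, 6, 8, 9, 11], [10, 15]]


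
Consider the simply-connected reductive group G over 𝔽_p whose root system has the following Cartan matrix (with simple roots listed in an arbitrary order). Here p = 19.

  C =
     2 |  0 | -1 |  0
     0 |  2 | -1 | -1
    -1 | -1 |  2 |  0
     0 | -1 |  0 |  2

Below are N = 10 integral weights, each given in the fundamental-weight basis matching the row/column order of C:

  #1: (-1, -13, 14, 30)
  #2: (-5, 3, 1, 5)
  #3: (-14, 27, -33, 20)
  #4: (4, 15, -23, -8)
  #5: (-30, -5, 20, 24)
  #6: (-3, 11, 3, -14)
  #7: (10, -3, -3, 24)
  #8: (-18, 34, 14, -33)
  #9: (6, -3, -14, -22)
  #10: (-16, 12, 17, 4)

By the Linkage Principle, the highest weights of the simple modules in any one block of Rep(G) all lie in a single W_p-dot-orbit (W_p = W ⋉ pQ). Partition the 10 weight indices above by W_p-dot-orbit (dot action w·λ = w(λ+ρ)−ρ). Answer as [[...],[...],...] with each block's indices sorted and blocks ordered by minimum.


Cartan matrix: type A_4 (|W|=120); un-permuting the 4 rows.

Alcove-folded reps (p=19, 10 weights, presented ϖ-order):

  λ_1 → (3, 0, 12, 4) · λ_2 → (2, 2, 2, 6) · λ_3 → (2, 2, 2, 6) · λ_4 → (6, 1, 7, 2) · λ_5 → (2, 2, 2, 6) · λ_6 → (2, 1, 1, 12) · λ_7 → (2, 2, 2, 6) · λ_8 → (2, 1, 1, 12) · λ_9 → (2, 2, 2, 6) · λ_10 → (2, 1, 1, 12)

Linkage partition of the 10 weights (4 classes, p=19):

[[1], [2, 3, 5, 7, 9], [4], [6, 8, 10]]


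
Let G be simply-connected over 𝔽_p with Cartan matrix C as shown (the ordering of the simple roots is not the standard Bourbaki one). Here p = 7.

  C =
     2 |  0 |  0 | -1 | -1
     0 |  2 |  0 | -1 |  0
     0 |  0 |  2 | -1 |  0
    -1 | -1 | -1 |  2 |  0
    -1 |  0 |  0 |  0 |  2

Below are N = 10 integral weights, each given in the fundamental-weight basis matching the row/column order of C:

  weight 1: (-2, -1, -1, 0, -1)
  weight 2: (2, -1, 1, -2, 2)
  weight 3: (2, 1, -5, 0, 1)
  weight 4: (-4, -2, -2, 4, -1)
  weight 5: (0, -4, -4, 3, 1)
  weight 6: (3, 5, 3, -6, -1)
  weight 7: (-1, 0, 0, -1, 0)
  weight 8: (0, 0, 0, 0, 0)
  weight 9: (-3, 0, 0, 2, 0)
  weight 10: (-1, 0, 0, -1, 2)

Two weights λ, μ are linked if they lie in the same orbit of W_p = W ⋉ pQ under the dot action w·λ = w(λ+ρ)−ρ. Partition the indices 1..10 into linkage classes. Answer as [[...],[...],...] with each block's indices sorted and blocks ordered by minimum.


Type D_5, rank 5, |W|=1920; reorder rows/cols to standard.

Ā_7 reps of the 10 weights (D_5, coords as presented):

  1: (0, 0, 0, 0, 1);  2: (0, 1, 1, 0, 3);  3: (1, 1, 1, 1, 1);  4: (0, 1, 1, 0, 3);  5: (1, 1, 1, 1, 1);  6: (1, 1, 1, 1, 1);  7: (0, 1, 1, 0, 1);  8: (1, 1, 1, 1, 1);  9: (1, 1, 1, 1, 1);  10: (0, 1, 1, 0, 3)

Grouping the 10 weights by Ā_7-representative: 4 linkage classes.

[[1], [2, 4, 10], [3, 5, 6, 8, 9], [7]]


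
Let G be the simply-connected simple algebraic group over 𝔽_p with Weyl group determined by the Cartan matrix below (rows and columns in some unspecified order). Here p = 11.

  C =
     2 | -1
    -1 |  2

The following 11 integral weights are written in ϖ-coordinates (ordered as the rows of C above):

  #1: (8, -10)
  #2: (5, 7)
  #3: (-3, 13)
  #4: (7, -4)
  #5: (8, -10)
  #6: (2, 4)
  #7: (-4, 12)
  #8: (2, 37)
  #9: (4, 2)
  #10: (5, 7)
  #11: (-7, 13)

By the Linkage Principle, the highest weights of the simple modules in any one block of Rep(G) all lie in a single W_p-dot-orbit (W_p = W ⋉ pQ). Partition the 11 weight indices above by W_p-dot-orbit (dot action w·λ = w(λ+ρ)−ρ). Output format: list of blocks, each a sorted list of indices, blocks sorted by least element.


Dynkin diagram of C (from the 2 off-diagonal −1 entries): A_2.

λ_j+ρ reflected into Ā_11 (⟨·,θ^∨⟩≤11); 2-tuples as given:

  1: (0, 9)
  2: (3, 5)
  3: (1, 8)
  4: (5, 3)
  5: (0, 9)
  6: (3, 5)
  7: (1, 8)
  8: (3, 5)
  9: (5, 3)
  10: (3, 5)
  11: (3, 5)

Linkage partition of the 11 weights (4 classes, p=11):

[[1, 5], [2, 6, 8, 10, 11], [3, 7], [4, 9]]


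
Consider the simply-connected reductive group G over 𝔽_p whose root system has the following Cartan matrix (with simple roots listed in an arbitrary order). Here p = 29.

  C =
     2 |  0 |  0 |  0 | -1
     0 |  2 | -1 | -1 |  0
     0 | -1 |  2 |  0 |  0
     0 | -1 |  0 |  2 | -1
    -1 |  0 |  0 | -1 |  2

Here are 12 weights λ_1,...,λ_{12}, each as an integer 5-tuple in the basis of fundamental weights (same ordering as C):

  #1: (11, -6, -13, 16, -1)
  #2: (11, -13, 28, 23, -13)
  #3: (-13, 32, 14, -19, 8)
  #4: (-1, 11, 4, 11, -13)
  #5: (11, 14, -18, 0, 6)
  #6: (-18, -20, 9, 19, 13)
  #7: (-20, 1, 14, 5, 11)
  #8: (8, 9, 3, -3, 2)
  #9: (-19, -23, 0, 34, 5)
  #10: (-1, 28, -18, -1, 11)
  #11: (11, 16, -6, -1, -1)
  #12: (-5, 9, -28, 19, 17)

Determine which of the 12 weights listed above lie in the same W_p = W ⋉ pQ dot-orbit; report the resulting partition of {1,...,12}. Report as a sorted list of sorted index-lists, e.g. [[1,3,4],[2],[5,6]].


A_5 Cartan matrix, 5 simple roots permuted; ρ=(1,1,1,1,1).

Each λ_j+ρ reduced to Ā_29; 5-tuples below use C's row order:

    λ_1 → (12, 12, 5, 0, 0)
    λ_2 → (12, 12, 5, 0, 0)
    λ_3 → (9, 8, 4, 2, 1)
    λ_4 → (12, 12, 5, 0, 0)
    λ_5 → (6, 1, 9, 1, 6)
    λ_6 → (9, 8, 4, 2, 1)
    λ_7 → (6, 1, 9, 1, 6)
    λ_8 → (9, 8, 4, 2, 1)
    λ_9 → (6, 1, 9, 1, 6)
    λ_10 → (12, 12, 5, 0, 0)
    λ_11 → (12, 12, 5, 0, 0)
    λ_12 → (9, 8, 4, 2, 1)

Partition of {1..12} into 3 W_29-dot-orbits:

[[1, 2, 4, 10, 11], [3, 6, 8, 12], [5, 7, 9]]


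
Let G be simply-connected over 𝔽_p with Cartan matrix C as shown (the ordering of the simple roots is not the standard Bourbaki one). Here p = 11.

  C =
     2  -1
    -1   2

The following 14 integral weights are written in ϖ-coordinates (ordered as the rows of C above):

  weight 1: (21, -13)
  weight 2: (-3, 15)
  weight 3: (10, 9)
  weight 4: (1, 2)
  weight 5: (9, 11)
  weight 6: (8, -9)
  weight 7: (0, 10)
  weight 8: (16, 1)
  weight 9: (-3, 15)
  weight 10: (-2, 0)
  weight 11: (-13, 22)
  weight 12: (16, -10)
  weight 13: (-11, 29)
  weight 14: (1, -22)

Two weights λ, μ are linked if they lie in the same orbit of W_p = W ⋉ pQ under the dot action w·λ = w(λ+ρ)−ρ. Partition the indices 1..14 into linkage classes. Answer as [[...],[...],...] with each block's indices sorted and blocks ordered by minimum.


Dynkin diagram of C (from the 2 off-diagonal −1 entries): A_2.

Alcove-folded reps (p=11, 14 weights, presented ϖ-order):

    λ_1 → (1, 0)
    λ_2 → (3, 6)
    λ_3 → (1, 0)
    λ_4 → (2, 3)
    λ_5 → (1, 0)
    λ_6 → (1, 8)
    λ_7 → (0, 10)
    λ_8 → (3, 6)
    λ_9 → (3, 6)
    λ_10 → (1, 0)
    λ_11 → (1, 0)
    λ_12 → (2, 3)
    λ_13 → (1, 8)
    λ_14 → (1, 8)

The 14 indices split into 5 linkage classes (same alcove rep ⇔ same W_11-dot-orbit):

[[1, 3, 5, 10, 11], [2, 8, 9], [4, 12], [6, 13, 14], [7]]
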